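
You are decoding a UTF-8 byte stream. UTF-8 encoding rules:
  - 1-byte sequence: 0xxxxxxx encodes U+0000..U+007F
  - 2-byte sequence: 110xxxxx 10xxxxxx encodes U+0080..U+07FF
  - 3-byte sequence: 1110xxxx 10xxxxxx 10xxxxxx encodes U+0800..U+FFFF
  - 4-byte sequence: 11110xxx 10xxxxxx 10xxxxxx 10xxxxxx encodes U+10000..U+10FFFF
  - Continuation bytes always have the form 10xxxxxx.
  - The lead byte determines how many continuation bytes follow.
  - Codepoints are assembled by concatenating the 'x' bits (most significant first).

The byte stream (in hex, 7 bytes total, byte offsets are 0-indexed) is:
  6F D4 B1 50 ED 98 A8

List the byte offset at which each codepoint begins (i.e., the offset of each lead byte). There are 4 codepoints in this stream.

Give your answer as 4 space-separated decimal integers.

Answer: 0 1 3 4

Derivation:
Byte[0]=6F: 1-byte ASCII. cp=U+006F
Byte[1]=D4: 2-byte lead, need 1 cont bytes. acc=0x14
Byte[2]=B1: continuation. acc=(acc<<6)|0x31=0x531
Completed: cp=U+0531 (starts at byte 1)
Byte[3]=50: 1-byte ASCII. cp=U+0050
Byte[4]=ED: 3-byte lead, need 2 cont bytes. acc=0xD
Byte[5]=98: continuation. acc=(acc<<6)|0x18=0x358
Byte[6]=A8: continuation. acc=(acc<<6)|0x28=0xD628
Completed: cp=U+D628 (starts at byte 4)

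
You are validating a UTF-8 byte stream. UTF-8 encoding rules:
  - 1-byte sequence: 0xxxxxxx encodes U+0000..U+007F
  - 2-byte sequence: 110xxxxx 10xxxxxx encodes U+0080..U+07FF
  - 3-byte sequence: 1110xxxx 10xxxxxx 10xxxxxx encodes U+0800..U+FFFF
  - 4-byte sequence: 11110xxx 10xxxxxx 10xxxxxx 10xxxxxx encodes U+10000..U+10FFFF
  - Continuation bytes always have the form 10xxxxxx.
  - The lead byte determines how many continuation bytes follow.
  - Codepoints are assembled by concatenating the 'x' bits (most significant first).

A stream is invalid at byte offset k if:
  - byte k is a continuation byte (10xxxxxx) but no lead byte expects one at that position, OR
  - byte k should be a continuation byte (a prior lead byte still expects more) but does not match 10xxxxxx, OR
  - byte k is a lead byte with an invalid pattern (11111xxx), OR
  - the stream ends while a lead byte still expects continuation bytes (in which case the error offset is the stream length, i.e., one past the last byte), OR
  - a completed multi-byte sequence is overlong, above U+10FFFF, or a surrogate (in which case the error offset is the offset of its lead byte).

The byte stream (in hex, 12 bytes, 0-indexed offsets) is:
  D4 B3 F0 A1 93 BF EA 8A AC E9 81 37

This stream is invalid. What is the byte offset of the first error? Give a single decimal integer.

Answer: 11

Derivation:
Byte[0]=D4: 2-byte lead, need 1 cont bytes. acc=0x14
Byte[1]=B3: continuation. acc=(acc<<6)|0x33=0x533
Completed: cp=U+0533 (starts at byte 0)
Byte[2]=F0: 4-byte lead, need 3 cont bytes. acc=0x0
Byte[3]=A1: continuation. acc=(acc<<6)|0x21=0x21
Byte[4]=93: continuation. acc=(acc<<6)|0x13=0x853
Byte[5]=BF: continuation. acc=(acc<<6)|0x3F=0x214FF
Completed: cp=U+214FF (starts at byte 2)
Byte[6]=EA: 3-byte lead, need 2 cont bytes. acc=0xA
Byte[7]=8A: continuation. acc=(acc<<6)|0x0A=0x28A
Byte[8]=AC: continuation. acc=(acc<<6)|0x2C=0xA2AC
Completed: cp=U+A2AC (starts at byte 6)
Byte[9]=E9: 3-byte lead, need 2 cont bytes. acc=0x9
Byte[10]=81: continuation. acc=(acc<<6)|0x01=0x241
Byte[11]=37: expected 10xxxxxx continuation. INVALID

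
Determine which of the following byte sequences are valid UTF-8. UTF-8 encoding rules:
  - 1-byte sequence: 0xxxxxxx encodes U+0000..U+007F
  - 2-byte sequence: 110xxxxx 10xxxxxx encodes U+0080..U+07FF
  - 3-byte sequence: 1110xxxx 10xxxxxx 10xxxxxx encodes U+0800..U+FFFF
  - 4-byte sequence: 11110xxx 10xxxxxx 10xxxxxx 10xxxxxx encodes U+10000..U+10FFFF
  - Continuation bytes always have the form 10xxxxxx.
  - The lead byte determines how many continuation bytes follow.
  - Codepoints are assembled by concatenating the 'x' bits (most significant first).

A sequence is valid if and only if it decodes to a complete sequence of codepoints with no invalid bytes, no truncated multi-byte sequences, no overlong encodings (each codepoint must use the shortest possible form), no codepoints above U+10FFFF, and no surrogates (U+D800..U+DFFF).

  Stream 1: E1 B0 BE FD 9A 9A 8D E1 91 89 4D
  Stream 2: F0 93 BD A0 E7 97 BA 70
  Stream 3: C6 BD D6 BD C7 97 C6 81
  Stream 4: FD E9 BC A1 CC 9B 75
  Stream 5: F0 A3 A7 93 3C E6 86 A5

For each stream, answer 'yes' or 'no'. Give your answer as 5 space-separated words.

Stream 1: error at byte offset 3. INVALID
Stream 2: decodes cleanly. VALID
Stream 3: decodes cleanly. VALID
Stream 4: error at byte offset 0. INVALID
Stream 5: decodes cleanly. VALID

Answer: no yes yes no yes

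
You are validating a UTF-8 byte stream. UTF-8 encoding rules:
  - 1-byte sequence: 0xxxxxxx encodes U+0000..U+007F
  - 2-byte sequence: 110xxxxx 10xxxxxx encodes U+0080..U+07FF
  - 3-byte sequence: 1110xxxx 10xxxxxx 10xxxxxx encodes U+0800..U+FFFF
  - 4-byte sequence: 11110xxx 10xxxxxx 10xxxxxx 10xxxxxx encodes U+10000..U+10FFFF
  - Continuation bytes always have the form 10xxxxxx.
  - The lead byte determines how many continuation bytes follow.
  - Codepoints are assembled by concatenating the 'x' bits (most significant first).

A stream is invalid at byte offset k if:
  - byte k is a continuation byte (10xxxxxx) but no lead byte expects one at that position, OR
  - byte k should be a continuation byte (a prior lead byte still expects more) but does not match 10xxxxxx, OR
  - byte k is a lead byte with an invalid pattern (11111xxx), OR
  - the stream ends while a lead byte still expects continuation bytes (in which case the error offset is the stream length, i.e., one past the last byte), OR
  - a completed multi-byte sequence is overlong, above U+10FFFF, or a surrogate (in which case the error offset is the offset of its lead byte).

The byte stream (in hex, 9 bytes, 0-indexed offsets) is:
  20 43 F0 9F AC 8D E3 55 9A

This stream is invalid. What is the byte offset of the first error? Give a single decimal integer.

Byte[0]=20: 1-byte ASCII. cp=U+0020
Byte[1]=43: 1-byte ASCII. cp=U+0043
Byte[2]=F0: 4-byte lead, need 3 cont bytes. acc=0x0
Byte[3]=9F: continuation. acc=(acc<<6)|0x1F=0x1F
Byte[4]=AC: continuation. acc=(acc<<6)|0x2C=0x7EC
Byte[5]=8D: continuation. acc=(acc<<6)|0x0D=0x1FB0D
Completed: cp=U+1FB0D (starts at byte 2)
Byte[6]=E3: 3-byte lead, need 2 cont bytes. acc=0x3
Byte[7]=55: expected 10xxxxxx continuation. INVALID

Answer: 7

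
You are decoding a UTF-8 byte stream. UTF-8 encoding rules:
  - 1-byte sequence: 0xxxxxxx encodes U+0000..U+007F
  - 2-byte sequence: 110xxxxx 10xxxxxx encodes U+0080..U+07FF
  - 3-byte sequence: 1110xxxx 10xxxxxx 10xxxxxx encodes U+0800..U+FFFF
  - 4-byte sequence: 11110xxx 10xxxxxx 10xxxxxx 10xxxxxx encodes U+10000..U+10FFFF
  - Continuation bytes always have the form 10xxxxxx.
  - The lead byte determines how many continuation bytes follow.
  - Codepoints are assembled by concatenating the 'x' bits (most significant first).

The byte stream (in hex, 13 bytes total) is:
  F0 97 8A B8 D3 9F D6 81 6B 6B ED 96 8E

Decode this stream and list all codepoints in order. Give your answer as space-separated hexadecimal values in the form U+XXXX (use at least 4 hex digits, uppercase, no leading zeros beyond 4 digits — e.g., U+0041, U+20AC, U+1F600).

Answer: U+172B8 U+04DF U+0581 U+006B U+006B U+D58E

Derivation:
Byte[0]=F0: 4-byte lead, need 3 cont bytes. acc=0x0
Byte[1]=97: continuation. acc=(acc<<6)|0x17=0x17
Byte[2]=8A: continuation. acc=(acc<<6)|0x0A=0x5CA
Byte[3]=B8: continuation. acc=(acc<<6)|0x38=0x172B8
Completed: cp=U+172B8 (starts at byte 0)
Byte[4]=D3: 2-byte lead, need 1 cont bytes. acc=0x13
Byte[5]=9F: continuation. acc=(acc<<6)|0x1F=0x4DF
Completed: cp=U+04DF (starts at byte 4)
Byte[6]=D6: 2-byte lead, need 1 cont bytes. acc=0x16
Byte[7]=81: continuation. acc=(acc<<6)|0x01=0x581
Completed: cp=U+0581 (starts at byte 6)
Byte[8]=6B: 1-byte ASCII. cp=U+006B
Byte[9]=6B: 1-byte ASCII. cp=U+006B
Byte[10]=ED: 3-byte lead, need 2 cont bytes. acc=0xD
Byte[11]=96: continuation. acc=(acc<<6)|0x16=0x356
Byte[12]=8E: continuation. acc=(acc<<6)|0x0E=0xD58E
Completed: cp=U+D58E (starts at byte 10)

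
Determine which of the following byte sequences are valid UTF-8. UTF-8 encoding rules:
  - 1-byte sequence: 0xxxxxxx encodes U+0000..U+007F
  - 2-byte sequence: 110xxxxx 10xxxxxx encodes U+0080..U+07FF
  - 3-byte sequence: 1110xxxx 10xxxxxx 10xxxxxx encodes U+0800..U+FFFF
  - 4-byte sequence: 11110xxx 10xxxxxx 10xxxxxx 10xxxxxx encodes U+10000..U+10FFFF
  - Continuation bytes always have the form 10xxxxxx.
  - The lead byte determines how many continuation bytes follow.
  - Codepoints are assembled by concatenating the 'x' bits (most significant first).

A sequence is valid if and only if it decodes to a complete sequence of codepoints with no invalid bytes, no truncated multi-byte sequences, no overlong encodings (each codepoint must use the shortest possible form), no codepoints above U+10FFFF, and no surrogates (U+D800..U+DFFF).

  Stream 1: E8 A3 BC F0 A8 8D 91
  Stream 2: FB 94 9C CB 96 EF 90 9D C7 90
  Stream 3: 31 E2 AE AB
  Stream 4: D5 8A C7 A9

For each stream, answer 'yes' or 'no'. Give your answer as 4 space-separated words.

Stream 1: decodes cleanly. VALID
Stream 2: error at byte offset 0. INVALID
Stream 3: decodes cleanly. VALID
Stream 4: decodes cleanly. VALID

Answer: yes no yes yes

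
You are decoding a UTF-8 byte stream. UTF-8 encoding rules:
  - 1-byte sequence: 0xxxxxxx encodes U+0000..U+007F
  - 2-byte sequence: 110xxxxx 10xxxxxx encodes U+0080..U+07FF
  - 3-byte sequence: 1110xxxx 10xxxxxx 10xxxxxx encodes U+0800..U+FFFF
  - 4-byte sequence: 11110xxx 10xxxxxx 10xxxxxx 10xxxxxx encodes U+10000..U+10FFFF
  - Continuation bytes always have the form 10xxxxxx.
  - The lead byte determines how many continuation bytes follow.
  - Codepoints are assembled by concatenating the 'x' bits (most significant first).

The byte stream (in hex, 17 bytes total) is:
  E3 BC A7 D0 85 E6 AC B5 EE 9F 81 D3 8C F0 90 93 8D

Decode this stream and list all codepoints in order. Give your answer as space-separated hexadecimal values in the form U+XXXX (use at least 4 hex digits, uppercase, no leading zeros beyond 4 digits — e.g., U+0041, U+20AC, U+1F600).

Answer: U+3F27 U+0405 U+6B35 U+E7C1 U+04CC U+104CD

Derivation:
Byte[0]=E3: 3-byte lead, need 2 cont bytes. acc=0x3
Byte[1]=BC: continuation. acc=(acc<<6)|0x3C=0xFC
Byte[2]=A7: continuation. acc=(acc<<6)|0x27=0x3F27
Completed: cp=U+3F27 (starts at byte 0)
Byte[3]=D0: 2-byte lead, need 1 cont bytes. acc=0x10
Byte[4]=85: continuation. acc=(acc<<6)|0x05=0x405
Completed: cp=U+0405 (starts at byte 3)
Byte[5]=E6: 3-byte lead, need 2 cont bytes. acc=0x6
Byte[6]=AC: continuation. acc=(acc<<6)|0x2C=0x1AC
Byte[7]=B5: continuation. acc=(acc<<6)|0x35=0x6B35
Completed: cp=U+6B35 (starts at byte 5)
Byte[8]=EE: 3-byte lead, need 2 cont bytes. acc=0xE
Byte[9]=9F: continuation. acc=(acc<<6)|0x1F=0x39F
Byte[10]=81: continuation. acc=(acc<<6)|0x01=0xE7C1
Completed: cp=U+E7C1 (starts at byte 8)
Byte[11]=D3: 2-byte lead, need 1 cont bytes. acc=0x13
Byte[12]=8C: continuation. acc=(acc<<6)|0x0C=0x4CC
Completed: cp=U+04CC (starts at byte 11)
Byte[13]=F0: 4-byte lead, need 3 cont bytes. acc=0x0
Byte[14]=90: continuation. acc=(acc<<6)|0x10=0x10
Byte[15]=93: continuation. acc=(acc<<6)|0x13=0x413
Byte[16]=8D: continuation. acc=(acc<<6)|0x0D=0x104CD
Completed: cp=U+104CD (starts at byte 13)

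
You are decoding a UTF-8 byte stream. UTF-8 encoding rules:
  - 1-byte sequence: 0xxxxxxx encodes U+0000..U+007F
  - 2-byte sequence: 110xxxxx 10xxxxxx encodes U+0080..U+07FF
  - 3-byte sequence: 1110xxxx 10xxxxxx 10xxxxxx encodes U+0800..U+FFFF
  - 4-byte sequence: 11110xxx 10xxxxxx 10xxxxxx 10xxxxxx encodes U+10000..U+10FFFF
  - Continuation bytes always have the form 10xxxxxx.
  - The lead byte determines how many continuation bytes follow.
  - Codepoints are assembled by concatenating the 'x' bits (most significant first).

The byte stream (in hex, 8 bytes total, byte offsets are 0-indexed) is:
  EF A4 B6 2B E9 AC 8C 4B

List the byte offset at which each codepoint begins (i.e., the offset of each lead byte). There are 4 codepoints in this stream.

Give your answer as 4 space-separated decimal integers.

Answer: 0 3 4 7

Derivation:
Byte[0]=EF: 3-byte lead, need 2 cont bytes. acc=0xF
Byte[1]=A4: continuation. acc=(acc<<6)|0x24=0x3E4
Byte[2]=B6: continuation. acc=(acc<<6)|0x36=0xF936
Completed: cp=U+F936 (starts at byte 0)
Byte[3]=2B: 1-byte ASCII. cp=U+002B
Byte[4]=E9: 3-byte lead, need 2 cont bytes. acc=0x9
Byte[5]=AC: continuation. acc=(acc<<6)|0x2C=0x26C
Byte[6]=8C: continuation. acc=(acc<<6)|0x0C=0x9B0C
Completed: cp=U+9B0C (starts at byte 4)
Byte[7]=4B: 1-byte ASCII. cp=U+004B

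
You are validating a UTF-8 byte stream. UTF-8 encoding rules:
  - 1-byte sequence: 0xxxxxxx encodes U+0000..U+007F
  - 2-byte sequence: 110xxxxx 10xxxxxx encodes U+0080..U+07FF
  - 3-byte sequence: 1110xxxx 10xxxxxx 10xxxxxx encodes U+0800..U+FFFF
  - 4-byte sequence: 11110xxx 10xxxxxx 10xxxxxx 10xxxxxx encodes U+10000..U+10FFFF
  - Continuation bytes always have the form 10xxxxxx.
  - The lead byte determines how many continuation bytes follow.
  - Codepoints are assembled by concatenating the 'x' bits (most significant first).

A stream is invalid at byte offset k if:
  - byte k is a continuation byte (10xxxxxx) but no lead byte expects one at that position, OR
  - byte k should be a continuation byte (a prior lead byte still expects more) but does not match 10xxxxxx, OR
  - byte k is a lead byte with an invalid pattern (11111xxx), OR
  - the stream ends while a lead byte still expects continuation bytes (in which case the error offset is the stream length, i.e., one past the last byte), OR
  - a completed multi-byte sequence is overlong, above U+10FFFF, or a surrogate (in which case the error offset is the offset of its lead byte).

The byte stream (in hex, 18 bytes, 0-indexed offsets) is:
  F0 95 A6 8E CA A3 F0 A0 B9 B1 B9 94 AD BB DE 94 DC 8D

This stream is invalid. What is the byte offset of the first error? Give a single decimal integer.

Byte[0]=F0: 4-byte lead, need 3 cont bytes. acc=0x0
Byte[1]=95: continuation. acc=(acc<<6)|0x15=0x15
Byte[2]=A6: continuation. acc=(acc<<6)|0x26=0x566
Byte[3]=8E: continuation. acc=(acc<<6)|0x0E=0x1598E
Completed: cp=U+1598E (starts at byte 0)
Byte[4]=CA: 2-byte lead, need 1 cont bytes. acc=0xA
Byte[5]=A3: continuation. acc=(acc<<6)|0x23=0x2A3
Completed: cp=U+02A3 (starts at byte 4)
Byte[6]=F0: 4-byte lead, need 3 cont bytes. acc=0x0
Byte[7]=A0: continuation. acc=(acc<<6)|0x20=0x20
Byte[8]=B9: continuation. acc=(acc<<6)|0x39=0x839
Byte[9]=B1: continuation. acc=(acc<<6)|0x31=0x20E71
Completed: cp=U+20E71 (starts at byte 6)
Byte[10]=B9: INVALID lead byte (not 0xxx/110x/1110/11110)

Answer: 10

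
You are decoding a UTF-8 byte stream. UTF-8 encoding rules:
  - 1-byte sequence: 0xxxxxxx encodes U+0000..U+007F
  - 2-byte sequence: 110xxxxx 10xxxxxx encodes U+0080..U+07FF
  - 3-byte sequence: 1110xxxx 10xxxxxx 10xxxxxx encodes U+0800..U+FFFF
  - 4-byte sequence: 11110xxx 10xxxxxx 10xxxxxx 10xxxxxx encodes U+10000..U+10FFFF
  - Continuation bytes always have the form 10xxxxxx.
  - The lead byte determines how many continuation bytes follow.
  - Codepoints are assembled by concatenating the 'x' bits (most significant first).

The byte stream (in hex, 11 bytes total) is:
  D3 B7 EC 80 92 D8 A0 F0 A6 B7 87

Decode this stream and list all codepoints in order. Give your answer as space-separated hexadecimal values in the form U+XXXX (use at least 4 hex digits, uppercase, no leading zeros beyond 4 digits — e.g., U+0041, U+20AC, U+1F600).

Answer: U+04F7 U+C012 U+0620 U+26DC7

Derivation:
Byte[0]=D3: 2-byte lead, need 1 cont bytes. acc=0x13
Byte[1]=B7: continuation. acc=(acc<<6)|0x37=0x4F7
Completed: cp=U+04F7 (starts at byte 0)
Byte[2]=EC: 3-byte lead, need 2 cont bytes. acc=0xC
Byte[3]=80: continuation. acc=(acc<<6)|0x00=0x300
Byte[4]=92: continuation. acc=(acc<<6)|0x12=0xC012
Completed: cp=U+C012 (starts at byte 2)
Byte[5]=D8: 2-byte lead, need 1 cont bytes. acc=0x18
Byte[6]=A0: continuation. acc=(acc<<6)|0x20=0x620
Completed: cp=U+0620 (starts at byte 5)
Byte[7]=F0: 4-byte lead, need 3 cont bytes. acc=0x0
Byte[8]=A6: continuation. acc=(acc<<6)|0x26=0x26
Byte[9]=B7: continuation. acc=(acc<<6)|0x37=0x9B7
Byte[10]=87: continuation. acc=(acc<<6)|0x07=0x26DC7
Completed: cp=U+26DC7 (starts at byte 7)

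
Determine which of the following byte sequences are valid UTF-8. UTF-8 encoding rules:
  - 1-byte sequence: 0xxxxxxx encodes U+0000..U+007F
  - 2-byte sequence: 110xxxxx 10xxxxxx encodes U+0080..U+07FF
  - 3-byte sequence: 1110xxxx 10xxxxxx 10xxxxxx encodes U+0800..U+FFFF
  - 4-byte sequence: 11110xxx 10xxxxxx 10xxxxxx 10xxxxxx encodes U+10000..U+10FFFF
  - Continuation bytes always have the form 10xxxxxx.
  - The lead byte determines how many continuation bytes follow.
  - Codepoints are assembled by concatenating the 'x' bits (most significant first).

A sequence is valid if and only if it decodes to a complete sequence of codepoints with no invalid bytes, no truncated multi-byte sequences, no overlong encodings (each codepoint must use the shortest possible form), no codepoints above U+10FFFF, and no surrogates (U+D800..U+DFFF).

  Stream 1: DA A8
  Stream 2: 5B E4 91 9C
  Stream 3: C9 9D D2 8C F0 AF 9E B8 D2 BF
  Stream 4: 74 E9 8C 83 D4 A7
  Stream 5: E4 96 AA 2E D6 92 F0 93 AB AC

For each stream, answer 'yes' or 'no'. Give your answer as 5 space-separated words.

Answer: yes yes yes yes yes

Derivation:
Stream 1: decodes cleanly. VALID
Stream 2: decodes cleanly. VALID
Stream 3: decodes cleanly. VALID
Stream 4: decodes cleanly. VALID
Stream 5: decodes cleanly. VALID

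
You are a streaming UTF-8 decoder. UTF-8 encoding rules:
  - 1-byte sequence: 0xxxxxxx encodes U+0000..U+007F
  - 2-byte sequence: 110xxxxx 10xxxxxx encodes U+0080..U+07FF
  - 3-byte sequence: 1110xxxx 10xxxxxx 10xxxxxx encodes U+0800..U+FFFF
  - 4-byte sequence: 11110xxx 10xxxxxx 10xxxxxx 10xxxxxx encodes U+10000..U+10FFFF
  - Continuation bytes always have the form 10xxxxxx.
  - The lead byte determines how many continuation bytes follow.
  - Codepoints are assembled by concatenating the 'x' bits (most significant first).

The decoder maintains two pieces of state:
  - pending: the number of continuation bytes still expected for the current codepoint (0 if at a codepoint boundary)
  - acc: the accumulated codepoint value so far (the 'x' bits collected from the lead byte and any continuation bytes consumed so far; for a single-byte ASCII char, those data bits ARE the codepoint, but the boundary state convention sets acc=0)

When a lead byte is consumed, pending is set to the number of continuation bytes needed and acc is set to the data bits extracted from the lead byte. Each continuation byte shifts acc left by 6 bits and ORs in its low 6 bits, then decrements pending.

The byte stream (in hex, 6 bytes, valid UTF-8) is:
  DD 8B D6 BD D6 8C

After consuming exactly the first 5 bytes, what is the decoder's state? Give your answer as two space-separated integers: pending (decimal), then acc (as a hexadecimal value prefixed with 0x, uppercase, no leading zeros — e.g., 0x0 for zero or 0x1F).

Answer: 1 0x16

Derivation:
Byte[0]=DD: 2-byte lead. pending=1, acc=0x1D
Byte[1]=8B: continuation. acc=(acc<<6)|0x0B=0x74B, pending=0
Byte[2]=D6: 2-byte lead. pending=1, acc=0x16
Byte[3]=BD: continuation. acc=(acc<<6)|0x3D=0x5BD, pending=0
Byte[4]=D6: 2-byte lead. pending=1, acc=0x16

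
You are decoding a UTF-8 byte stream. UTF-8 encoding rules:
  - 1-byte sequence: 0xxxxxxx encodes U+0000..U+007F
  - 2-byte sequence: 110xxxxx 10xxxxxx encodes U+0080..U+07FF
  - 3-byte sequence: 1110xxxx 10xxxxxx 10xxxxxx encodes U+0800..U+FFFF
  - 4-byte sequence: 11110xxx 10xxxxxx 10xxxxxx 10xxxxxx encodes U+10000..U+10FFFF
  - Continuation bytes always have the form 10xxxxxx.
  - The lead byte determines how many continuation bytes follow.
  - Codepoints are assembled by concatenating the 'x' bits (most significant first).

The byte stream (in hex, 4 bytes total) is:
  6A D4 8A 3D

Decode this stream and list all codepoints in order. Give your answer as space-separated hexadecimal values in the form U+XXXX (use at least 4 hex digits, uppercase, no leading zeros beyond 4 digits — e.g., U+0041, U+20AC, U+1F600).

Byte[0]=6A: 1-byte ASCII. cp=U+006A
Byte[1]=D4: 2-byte lead, need 1 cont bytes. acc=0x14
Byte[2]=8A: continuation. acc=(acc<<6)|0x0A=0x50A
Completed: cp=U+050A (starts at byte 1)
Byte[3]=3D: 1-byte ASCII. cp=U+003D

Answer: U+006A U+050A U+003D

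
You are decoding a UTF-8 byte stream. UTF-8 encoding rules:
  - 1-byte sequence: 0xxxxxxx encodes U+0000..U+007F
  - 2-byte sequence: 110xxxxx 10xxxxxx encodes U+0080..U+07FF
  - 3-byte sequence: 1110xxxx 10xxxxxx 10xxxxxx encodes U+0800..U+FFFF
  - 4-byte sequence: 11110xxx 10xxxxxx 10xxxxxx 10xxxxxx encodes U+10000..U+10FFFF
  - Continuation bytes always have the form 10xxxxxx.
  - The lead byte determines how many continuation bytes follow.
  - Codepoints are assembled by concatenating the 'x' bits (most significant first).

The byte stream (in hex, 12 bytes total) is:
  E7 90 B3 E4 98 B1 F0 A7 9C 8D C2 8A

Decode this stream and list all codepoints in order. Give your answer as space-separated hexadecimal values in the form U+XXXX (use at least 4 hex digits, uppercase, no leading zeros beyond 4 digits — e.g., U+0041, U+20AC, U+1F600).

Byte[0]=E7: 3-byte lead, need 2 cont bytes. acc=0x7
Byte[1]=90: continuation. acc=(acc<<6)|0x10=0x1D0
Byte[2]=B3: continuation. acc=(acc<<6)|0x33=0x7433
Completed: cp=U+7433 (starts at byte 0)
Byte[3]=E4: 3-byte lead, need 2 cont bytes. acc=0x4
Byte[4]=98: continuation. acc=(acc<<6)|0x18=0x118
Byte[5]=B1: continuation. acc=(acc<<6)|0x31=0x4631
Completed: cp=U+4631 (starts at byte 3)
Byte[6]=F0: 4-byte lead, need 3 cont bytes. acc=0x0
Byte[7]=A7: continuation. acc=(acc<<6)|0x27=0x27
Byte[8]=9C: continuation. acc=(acc<<6)|0x1C=0x9DC
Byte[9]=8D: continuation. acc=(acc<<6)|0x0D=0x2770D
Completed: cp=U+2770D (starts at byte 6)
Byte[10]=C2: 2-byte lead, need 1 cont bytes. acc=0x2
Byte[11]=8A: continuation. acc=(acc<<6)|0x0A=0x8A
Completed: cp=U+008A (starts at byte 10)

Answer: U+7433 U+4631 U+2770D U+008A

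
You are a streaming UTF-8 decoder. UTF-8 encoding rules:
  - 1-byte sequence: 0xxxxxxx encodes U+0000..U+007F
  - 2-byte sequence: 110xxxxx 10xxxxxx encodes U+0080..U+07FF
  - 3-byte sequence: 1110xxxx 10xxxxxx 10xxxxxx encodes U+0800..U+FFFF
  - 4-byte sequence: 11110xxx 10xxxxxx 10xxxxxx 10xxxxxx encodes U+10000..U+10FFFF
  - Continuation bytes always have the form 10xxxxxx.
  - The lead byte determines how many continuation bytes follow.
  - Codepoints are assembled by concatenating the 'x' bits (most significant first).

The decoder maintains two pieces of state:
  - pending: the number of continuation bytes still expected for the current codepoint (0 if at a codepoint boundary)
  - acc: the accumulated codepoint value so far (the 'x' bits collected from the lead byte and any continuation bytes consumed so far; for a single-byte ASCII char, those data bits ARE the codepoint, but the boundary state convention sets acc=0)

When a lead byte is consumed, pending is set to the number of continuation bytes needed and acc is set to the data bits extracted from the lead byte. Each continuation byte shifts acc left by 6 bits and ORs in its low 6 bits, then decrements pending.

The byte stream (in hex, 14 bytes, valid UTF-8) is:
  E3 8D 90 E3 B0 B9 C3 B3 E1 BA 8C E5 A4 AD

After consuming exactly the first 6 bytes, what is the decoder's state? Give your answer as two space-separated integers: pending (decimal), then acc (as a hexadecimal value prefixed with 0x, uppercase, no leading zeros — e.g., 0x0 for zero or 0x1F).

Byte[0]=E3: 3-byte lead. pending=2, acc=0x3
Byte[1]=8D: continuation. acc=(acc<<6)|0x0D=0xCD, pending=1
Byte[2]=90: continuation. acc=(acc<<6)|0x10=0x3350, pending=0
Byte[3]=E3: 3-byte lead. pending=2, acc=0x3
Byte[4]=B0: continuation. acc=(acc<<6)|0x30=0xF0, pending=1
Byte[5]=B9: continuation. acc=(acc<<6)|0x39=0x3C39, pending=0

Answer: 0 0x3C39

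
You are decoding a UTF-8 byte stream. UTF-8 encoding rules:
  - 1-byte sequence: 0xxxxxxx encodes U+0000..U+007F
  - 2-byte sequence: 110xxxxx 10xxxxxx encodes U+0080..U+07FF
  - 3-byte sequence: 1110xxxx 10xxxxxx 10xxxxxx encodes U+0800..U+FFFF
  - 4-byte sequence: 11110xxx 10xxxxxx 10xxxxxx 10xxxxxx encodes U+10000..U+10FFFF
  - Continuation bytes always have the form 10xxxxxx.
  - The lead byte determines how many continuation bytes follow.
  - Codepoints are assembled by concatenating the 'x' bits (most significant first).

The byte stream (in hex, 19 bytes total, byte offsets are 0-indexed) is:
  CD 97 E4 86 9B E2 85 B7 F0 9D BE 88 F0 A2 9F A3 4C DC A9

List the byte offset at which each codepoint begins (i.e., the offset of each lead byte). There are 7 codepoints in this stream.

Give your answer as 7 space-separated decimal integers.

Answer: 0 2 5 8 12 16 17

Derivation:
Byte[0]=CD: 2-byte lead, need 1 cont bytes. acc=0xD
Byte[1]=97: continuation. acc=(acc<<6)|0x17=0x357
Completed: cp=U+0357 (starts at byte 0)
Byte[2]=E4: 3-byte lead, need 2 cont bytes. acc=0x4
Byte[3]=86: continuation. acc=(acc<<6)|0x06=0x106
Byte[4]=9B: continuation. acc=(acc<<6)|0x1B=0x419B
Completed: cp=U+419B (starts at byte 2)
Byte[5]=E2: 3-byte lead, need 2 cont bytes. acc=0x2
Byte[6]=85: continuation. acc=(acc<<6)|0x05=0x85
Byte[7]=B7: continuation. acc=(acc<<6)|0x37=0x2177
Completed: cp=U+2177 (starts at byte 5)
Byte[8]=F0: 4-byte lead, need 3 cont bytes. acc=0x0
Byte[9]=9D: continuation. acc=(acc<<6)|0x1D=0x1D
Byte[10]=BE: continuation. acc=(acc<<6)|0x3E=0x77E
Byte[11]=88: continuation. acc=(acc<<6)|0x08=0x1DF88
Completed: cp=U+1DF88 (starts at byte 8)
Byte[12]=F0: 4-byte lead, need 3 cont bytes. acc=0x0
Byte[13]=A2: continuation. acc=(acc<<6)|0x22=0x22
Byte[14]=9F: continuation. acc=(acc<<6)|0x1F=0x89F
Byte[15]=A3: continuation. acc=(acc<<6)|0x23=0x227E3
Completed: cp=U+227E3 (starts at byte 12)
Byte[16]=4C: 1-byte ASCII. cp=U+004C
Byte[17]=DC: 2-byte lead, need 1 cont bytes. acc=0x1C
Byte[18]=A9: continuation. acc=(acc<<6)|0x29=0x729
Completed: cp=U+0729 (starts at byte 17)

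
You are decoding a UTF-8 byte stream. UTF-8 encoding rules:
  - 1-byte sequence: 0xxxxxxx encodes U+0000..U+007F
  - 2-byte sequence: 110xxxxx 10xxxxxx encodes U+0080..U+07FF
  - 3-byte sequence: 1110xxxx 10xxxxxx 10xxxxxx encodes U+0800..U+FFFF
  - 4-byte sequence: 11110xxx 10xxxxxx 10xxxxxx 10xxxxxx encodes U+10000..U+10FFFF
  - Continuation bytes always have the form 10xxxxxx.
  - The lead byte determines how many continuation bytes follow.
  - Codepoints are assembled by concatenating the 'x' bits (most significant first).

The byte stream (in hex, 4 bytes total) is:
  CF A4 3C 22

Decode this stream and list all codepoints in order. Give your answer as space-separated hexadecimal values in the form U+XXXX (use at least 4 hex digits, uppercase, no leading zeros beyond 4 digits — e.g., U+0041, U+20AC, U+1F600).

Byte[0]=CF: 2-byte lead, need 1 cont bytes. acc=0xF
Byte[1]=A4: continuation. acc=(acc<<6)|0x24=0x3E4
Completed: cp=U+03E4 (starts at byte 0)
Byte[2]=3C: 1-byte ASCII. cp=U+003C
Byte[3]=22: 1-byte ASCII. cp=U+0022

Answer: U+03E4 U+003C U+0022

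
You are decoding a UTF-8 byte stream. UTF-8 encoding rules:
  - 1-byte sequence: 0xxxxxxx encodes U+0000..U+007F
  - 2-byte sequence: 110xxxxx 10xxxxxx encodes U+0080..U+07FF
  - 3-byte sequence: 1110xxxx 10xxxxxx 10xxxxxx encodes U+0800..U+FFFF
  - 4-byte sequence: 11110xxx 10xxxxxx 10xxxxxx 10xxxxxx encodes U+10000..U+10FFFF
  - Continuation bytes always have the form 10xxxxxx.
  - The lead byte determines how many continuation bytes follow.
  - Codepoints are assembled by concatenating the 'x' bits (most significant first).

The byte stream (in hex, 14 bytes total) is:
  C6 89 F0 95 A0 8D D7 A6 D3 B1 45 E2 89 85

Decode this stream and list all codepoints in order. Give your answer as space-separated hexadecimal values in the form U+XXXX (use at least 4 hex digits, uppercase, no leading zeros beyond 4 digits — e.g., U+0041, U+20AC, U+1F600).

Answer: U+0189 U+1580D U+05E6 U+04F1 U+0045 U+2245

Derivation:
Byte[0]=C6: 2-byte lead, need 1 cont bytes. acc=0x6
Byte[1]=89: continuation. acc=(acc<<6)|0x09=0x189
Completed: cp=U+0189 (starts at byte 0)
Byte[2]=F0: 4-byte lead, need 3 cont bytes. acc=0x0
Byte[3]=95: continuation. acc=(acc<<6)|0x15=0x15
Byte[4]=A0: continuation. acc=(acc<<6)|0x20=0x560
Byte[5]=8D: continuation. acc=(acc<<6)|0x0D=0x1580D
Completed: cp=U+1580D (starts at byte 2)
Byte[6]=D7: 2-byte lead, need 1 cont bytes. acc=0x17
Byte[7]=A6: continuation. acc=(acc<<6)|0x26=0x5E6
Completed: cp=U+05E6 (starts at byte 6)
Byte[8]=D3: 2-byte lead, need 1 cont bytes. acc=0x13
Byte[9]=B1: continuation. acc=(acc<<6)|0x31=0x4F1
Completed: cp=U+04F1 (starts at byte 8)
Byte[10]=45: 1-byte ASCII. cp=U+0045
Byte[11]=E2: 3-byte lead, need 2 cont bytes. acc=0x2
Byte[12]=89: continuation. acc=(acc<<6)|0x09=0x89
Byte[13]=85: continuation. acc=(acc<<6)|0x05=0x2245
Completed: cp=U+2245 (starts at byte 11)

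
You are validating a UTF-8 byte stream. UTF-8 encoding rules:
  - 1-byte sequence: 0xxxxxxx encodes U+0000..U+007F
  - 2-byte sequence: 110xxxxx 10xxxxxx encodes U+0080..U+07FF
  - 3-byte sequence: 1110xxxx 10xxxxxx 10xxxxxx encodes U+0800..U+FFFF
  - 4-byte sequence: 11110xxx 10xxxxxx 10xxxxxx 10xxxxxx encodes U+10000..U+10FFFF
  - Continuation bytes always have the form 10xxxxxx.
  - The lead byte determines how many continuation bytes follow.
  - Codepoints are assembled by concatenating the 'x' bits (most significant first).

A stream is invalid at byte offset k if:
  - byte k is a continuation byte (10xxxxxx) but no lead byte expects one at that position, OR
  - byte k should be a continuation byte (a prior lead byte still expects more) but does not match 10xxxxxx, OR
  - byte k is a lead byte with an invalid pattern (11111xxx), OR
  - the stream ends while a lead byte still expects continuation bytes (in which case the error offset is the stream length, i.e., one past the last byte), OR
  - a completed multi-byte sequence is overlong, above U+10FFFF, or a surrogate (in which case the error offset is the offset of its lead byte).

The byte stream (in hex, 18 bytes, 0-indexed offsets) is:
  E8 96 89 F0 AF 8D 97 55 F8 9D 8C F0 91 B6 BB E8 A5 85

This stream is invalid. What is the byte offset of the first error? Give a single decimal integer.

Byte[0]=E8: 3-byte lead, need 2 cont bytes. acc=0x8
Byte[1]=96: continuation. acc=(acc<<6)|0x16=0x216
Byte[2]=89: continuation. acc=(acc<<6)|0x09=0x8589
Completed: cp=U+8589 (starts at byte 0)
Byte[3]=F0: 4-byte lead, need 3 cont bytes. acc=0x0
Byte[4]=AF: continuation. acc=(acc<<6)|0x2F=0x2F
Byte[5]=8D: continuation. acc=(acc<<6)|0x0D=0xBCD
Byte[6]=97: continuation. acc=(acc<<6)|0x17=0x2F357
Completed: cp=U+2F357 (starts at byte 3)
Byte[7]=55: 1-byte ASCII. cp=U+0055
Byte[8]=F8: INVALID lead byte (not 0xxx/110x/1110/11110)

Answer: 8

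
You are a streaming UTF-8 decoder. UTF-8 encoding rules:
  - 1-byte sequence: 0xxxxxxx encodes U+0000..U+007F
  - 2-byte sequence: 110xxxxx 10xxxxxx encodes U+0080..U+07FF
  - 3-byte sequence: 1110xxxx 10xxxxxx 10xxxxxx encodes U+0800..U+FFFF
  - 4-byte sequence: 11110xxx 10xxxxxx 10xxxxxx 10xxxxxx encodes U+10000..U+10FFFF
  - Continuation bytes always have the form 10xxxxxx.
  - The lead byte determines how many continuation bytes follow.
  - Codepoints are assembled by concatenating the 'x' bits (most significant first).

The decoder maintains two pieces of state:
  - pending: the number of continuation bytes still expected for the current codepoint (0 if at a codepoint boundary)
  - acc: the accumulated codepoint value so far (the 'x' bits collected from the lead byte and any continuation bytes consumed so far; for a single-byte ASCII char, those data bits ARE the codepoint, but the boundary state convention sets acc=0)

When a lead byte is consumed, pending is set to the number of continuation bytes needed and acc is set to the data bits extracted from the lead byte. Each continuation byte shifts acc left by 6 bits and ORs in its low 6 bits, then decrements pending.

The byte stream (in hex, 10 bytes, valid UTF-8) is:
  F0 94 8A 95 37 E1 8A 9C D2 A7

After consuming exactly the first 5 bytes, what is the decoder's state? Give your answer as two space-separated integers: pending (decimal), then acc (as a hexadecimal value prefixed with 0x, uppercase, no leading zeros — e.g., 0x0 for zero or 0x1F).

Answer: 0 0x0

Derivation:
Byte[0]=F0: 4-byte lead. pending=3, acc=0x0
Byte[1]=94: continuation. acc=(acc<<6)|0x14=0x14, pending=2
Byte[2]=8A: continuation. acc=(acc<<6)|0x0A=0x50A, pending=1
Byte[3]=95: continuation. acc=(acc<<6)|0x15=0x14295, pending=0
Byte[4]=37: 1-byte. pending=0, acc=0x0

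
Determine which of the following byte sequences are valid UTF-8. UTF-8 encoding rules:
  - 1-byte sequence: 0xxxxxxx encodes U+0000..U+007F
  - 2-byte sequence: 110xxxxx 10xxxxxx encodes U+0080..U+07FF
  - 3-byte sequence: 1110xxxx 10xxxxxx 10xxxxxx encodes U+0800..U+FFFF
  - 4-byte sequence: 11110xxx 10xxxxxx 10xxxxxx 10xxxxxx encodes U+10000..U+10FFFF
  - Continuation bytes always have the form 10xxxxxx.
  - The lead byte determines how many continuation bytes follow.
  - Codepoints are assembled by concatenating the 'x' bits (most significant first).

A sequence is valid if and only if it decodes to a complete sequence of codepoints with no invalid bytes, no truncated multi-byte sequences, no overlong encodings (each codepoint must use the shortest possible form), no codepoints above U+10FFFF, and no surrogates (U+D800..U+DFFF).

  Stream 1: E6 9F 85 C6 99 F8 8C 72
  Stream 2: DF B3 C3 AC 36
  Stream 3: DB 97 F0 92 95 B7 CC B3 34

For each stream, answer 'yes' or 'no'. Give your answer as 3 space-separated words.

Stream 1: error at byte offset 5. INVALID
Stream 2: decodes cleanly. VALID
Stream 3: decodes cleanly. VALID

Answer: no yes yes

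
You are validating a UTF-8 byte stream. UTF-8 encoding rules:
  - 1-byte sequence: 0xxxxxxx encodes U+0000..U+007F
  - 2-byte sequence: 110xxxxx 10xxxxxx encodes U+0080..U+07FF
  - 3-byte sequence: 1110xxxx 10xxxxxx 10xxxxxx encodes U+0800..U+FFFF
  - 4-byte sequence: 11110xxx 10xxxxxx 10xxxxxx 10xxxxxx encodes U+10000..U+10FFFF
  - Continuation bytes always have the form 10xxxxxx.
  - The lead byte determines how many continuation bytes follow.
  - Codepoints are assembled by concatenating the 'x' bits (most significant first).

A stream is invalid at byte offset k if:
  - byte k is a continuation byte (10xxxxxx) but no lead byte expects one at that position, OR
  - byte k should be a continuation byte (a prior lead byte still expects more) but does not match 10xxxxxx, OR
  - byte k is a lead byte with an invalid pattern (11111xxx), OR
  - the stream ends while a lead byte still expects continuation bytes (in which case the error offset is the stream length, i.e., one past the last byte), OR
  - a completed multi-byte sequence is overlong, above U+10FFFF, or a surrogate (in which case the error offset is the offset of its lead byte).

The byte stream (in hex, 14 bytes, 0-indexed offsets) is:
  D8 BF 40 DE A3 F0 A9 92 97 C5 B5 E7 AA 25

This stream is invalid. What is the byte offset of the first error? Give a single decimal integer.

Answer: 13

Derivation:
Byte[0]=D8: 2-byte lead, need 1 cont bytes. acc=0x18
Byte[1]=BF: continuation. acc=(acc<<6)|0x3F=0x63F
Completed: cp=U+063F (starts at byte 0)
Byte[2]=40: 1-byte ASCII. cp=U+0040
Byte[3]=DE: 2-byte lead, need 1 cont bytes. acc=0x1E
Byte[4]=A3: continuation. acc=(acc<<6)|0x23=0x7A3
Completed: cp=U+07A3 (starts at byte 3)
Byte[5]=F0: 4-byte lead, need 3 cont bytes. acc=0x0
Byte[6]=A9: continuation. acc=(acc<<6)|0x29=0x29
Byte[7]=92: continuation. acc=(acc<<6)|0x12=0xA52
Byte[8]=97: continuation. acc=(acc<<6)|0x17=0x29497
Completed: cp=U+29497 (starts at byte 5)
Byte[9]=C5: 2-byte lead, need 1 cont bytes. acc=0x5
Byte[10]=B5: continuation. acc=(acc<<6)|0x35=0x175
Completed: cp=U+0175 (starts at byte 9)
Byte[11]=E7: 3-byte lead, need 2 cont bytes. acc=0x7
Byte[12]=AA: continuation. acc=(acc<<6)|0x2A=0x1EA
Byte[13]=25: expected 10xxxxxx continuation. INVALID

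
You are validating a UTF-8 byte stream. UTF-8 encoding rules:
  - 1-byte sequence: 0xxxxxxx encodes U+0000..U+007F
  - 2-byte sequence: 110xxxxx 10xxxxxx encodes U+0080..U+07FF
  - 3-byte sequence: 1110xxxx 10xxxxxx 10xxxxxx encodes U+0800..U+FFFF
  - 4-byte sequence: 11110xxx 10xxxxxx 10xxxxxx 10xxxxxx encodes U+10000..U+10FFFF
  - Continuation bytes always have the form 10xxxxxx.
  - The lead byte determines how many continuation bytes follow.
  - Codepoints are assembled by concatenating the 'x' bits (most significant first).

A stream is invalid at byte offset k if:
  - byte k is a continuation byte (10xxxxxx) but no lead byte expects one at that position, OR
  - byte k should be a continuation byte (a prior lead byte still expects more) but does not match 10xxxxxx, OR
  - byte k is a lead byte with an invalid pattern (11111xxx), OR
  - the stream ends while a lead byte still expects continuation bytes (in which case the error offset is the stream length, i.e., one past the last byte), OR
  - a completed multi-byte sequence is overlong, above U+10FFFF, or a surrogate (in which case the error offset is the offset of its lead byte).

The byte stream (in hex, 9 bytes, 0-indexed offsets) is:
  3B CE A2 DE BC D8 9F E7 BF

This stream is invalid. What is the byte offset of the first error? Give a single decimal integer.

Answer: 9

Derivation:
Byte[0]=3B: 1-byte ASCII. cp=U+003B
Byte[1]=CE: 2-byte lead, need 1 cont bytes. acc=0xE
Byte[2]=A2: continuation. acc=(acc<<6)|0x22=0x3A2
Completed: cp=U+03A2 (starts at byte 1)
Byte[3]=DE: 2-byte lead, need 1 cont bytes. acc=0x1E
Byte[4]=BC: continuation. acc=(acc<<6)|0x3C=0x7BC
Completed: cp=U+07BC (starts at byte 3)
Byte[5]=D8: 2-byte lead, need 1 cont bytes. acc=0x18
Byte[6]=9F: continuation. acc=(acc<<6)|0x1F=0x61F
Completed: cp=U+061F (starts at byte 5)
Byte[7]=E7: 3-byte lead, need 2 cont bytes. acc=0x7
Byte[8]=BF: continuation. acc=(acc<<6)|0x3F=0x1FF
Byte[9]: stream ended, expected continuation. INVALID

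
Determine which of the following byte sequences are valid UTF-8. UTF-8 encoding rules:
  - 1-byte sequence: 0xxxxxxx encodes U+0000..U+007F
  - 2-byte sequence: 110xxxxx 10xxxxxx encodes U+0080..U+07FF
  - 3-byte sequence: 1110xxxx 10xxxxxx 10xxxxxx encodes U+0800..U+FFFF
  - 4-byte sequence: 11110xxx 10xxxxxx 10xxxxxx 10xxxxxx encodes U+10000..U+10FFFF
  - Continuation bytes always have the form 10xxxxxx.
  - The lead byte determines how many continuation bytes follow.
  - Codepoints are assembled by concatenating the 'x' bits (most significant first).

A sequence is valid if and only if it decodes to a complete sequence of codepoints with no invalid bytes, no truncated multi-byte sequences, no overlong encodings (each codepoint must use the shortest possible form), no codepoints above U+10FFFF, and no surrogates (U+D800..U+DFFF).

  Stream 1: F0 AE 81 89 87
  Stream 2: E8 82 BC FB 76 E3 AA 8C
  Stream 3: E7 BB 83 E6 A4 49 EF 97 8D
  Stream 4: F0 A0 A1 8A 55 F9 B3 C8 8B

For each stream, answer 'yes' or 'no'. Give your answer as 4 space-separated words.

Stream 1: error at byte offset 4. INVALID
Stream 2: error at byte offset 3. INVALID
Stream 3: error at byte offset 5. INVALID
Stream 4: error at byte offset 5. INVALID

Answer: no no no no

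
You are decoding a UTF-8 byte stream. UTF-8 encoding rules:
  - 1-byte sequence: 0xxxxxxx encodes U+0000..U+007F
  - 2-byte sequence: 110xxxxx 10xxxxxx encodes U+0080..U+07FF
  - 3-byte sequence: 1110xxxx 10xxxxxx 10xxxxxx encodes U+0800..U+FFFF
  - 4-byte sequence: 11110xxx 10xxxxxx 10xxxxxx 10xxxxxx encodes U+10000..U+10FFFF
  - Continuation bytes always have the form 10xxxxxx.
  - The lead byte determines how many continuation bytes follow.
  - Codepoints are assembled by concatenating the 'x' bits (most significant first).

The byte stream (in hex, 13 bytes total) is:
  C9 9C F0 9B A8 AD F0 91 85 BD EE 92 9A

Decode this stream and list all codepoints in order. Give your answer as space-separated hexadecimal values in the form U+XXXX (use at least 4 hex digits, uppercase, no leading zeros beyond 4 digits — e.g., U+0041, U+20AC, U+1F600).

Byte[0]=C9: 2-byte lead, need 1 cont bytes. acc=0x9
Byte[1]=9C: continuation. acc=(acc<<6)|0x1C=0x25C
Completed: cp=U+025C (starts at byte 0)
Byte[2]=F0: 4-byte lead, need 3 cont bytes. acc=0x0
Byte[3]=9B: continuation. acc=(acc<<6)|0x1B=0x1B
Byte[4]=A8: continuation. acc=(acc<<6)|0x28=0x6E8
Byte[5]=AD: continuation. acc=(acc<<6)|0x2D=0x1BA2D
Completed: cp=U+1BA2D (starts at byte 2)
Byte[6]=F0: 4-byte lead, need 3 cont bytes. acc=0x0
Byte[7]=91: continuation. acc=(acc<<6)|0x11=0x11
Byte[8]=85: continuation. acc=(acc<<6)|0x05=0x445
Byte[9]=BD: continuation. acc=(acc<<6)|0x3D=0x1117D
Completed: cp=U+1117D (starts at byte 6)
Byte[10]=EE: 3-byte lead, need 2 cont bytes. acc=0xE
Byte[11]=92: continuation. acc=(acc<<6)|0x12=0x392
Byte[12]=9A: continuation. acc=(acc<<6)|0x1A=0xE49A
Completed: cp=U+E49A (starts at byte 10)

Answer: U+025C U+1BA2D U+1117D U+E49A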